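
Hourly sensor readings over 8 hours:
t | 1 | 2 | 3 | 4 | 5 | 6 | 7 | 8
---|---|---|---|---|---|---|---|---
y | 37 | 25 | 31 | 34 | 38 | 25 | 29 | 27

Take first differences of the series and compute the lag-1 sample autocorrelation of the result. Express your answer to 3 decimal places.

First differences Δy: -12, 6, 3, 4, -13, 4, -2
Mean of differences = -1.4286
Numerator Σ(Δy_t−Δȳ)(Δy_{t+1}−Δȳ) = -150.3265
Denominator Σ(Δy_t−Δȳ)² = 379.7143
r_1(Δy) = -150.3265 / 379.7143 = -0.396

-0.396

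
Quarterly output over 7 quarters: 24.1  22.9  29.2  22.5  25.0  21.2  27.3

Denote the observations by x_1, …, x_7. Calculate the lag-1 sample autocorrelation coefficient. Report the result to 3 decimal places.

-0.587

Mean x̄ = (24.1 + 22.9 + 29.2 + 22.5 + 25.0 + 21.2 + 27.3)/7 = 24.6000
Deviations from mean: -0.5000, -1.7000, 4.6000, -2.1000, 0.4000, -3.4000, 2.7000
Numerator Σ_{t=1}^{6}(x_t−x̄)(x_{t+1}−x̄) = -28.0100
Denominator Σ(x_t−x̄)² = 47.7200
r_1 = -28.0100 / 47.7200 = -0.587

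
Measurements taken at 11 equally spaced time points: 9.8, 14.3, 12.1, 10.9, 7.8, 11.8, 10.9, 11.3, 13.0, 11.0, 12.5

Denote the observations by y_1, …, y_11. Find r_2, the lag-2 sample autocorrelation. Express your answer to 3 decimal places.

-0.087

Mean ȳ = (9.8 + 14.3 + 12.1 + 10.9 + 7.8 + 11.8 + 10.9 + 11.3 + 13.0 + 11.0 + 12.5)/11 = 11.4000
Numerator Σ_{t=1}^{9}(y_t−ȳ)(y_{t+2}−ȳ) = -2.5300
Denominator Σ(y_t−ȳ)² = 29.0200
r_2 = -2.5300 / 29.0200 = -0.087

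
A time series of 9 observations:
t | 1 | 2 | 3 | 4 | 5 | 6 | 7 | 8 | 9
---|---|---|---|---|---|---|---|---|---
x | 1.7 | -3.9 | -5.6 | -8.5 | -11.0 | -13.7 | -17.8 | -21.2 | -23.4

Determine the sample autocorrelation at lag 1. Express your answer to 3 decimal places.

Mean x̄ = (1.7 − 3.9 − 5.6 − 8.5 − 11.0 − 13.7 − 17.8 − 21.2 − 23.4)/9 = -11.4889
Numerator Σ_{t=1}^{8}(x_t−x̄)(x_{t+1}−x̄) = 353.6732
Denominator Σ(x_t−x̄)² = 556.2889
r_1 = 353.6732 / 556.2889 = 0.636

0.636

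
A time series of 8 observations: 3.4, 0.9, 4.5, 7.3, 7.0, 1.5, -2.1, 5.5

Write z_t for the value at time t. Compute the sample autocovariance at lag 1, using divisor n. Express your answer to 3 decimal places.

Mean z̄ = (3.4 + 0.9 + 4.5 + 7.3 + 7.0 + 1.5 − 2.1 + 5.5)/8 = 3.5000
Deviations: -0.1000, -2.6000, 1.0000, 3.8000, 3.5000, -2.0000, -5.6000, 2.0000
Σ_{t=1}^{7}(z_t−z̄)(z_{t+1}−z̄) = 7.7600
γ_1 = 7.7600 / 8 = 0.970

0.970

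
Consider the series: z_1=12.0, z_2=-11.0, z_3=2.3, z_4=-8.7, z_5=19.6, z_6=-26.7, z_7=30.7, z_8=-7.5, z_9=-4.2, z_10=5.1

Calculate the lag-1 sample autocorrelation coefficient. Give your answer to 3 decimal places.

Mean z̄ = (12.0 − 11.0 + 2.3 − 8.7 + 19.6 − 26.7 + 30.7 − 7.5 − 4.2 + 5.1)/10 = 1.1600
Numerator Σ_{t=1}^{9}(z_t−z̄)(z_{t+1}−z̄) = -1905.9756
Denominator Σ(z_t−z̄)² = 2471.9640
r_1 = -1905.9756 / 2471.9640 = -0.771

-0.771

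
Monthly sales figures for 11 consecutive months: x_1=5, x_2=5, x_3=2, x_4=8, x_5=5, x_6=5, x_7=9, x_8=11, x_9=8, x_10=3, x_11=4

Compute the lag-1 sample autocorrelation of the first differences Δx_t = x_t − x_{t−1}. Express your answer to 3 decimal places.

-0.222

First differences Δx: 0, -3, 6, -3, 0, 4, 2, -3, -5, 1
Mean of differences = -0.1000
Numerator Σ(Δx_t−Δx̄)(Δx_{t+1}−Δx̄) = -24.2100
Denominator Σ(Δx_t−Δx̄)² = 108.9000
r_1(Δx) = -24.2100 / 108.9000 = -0.222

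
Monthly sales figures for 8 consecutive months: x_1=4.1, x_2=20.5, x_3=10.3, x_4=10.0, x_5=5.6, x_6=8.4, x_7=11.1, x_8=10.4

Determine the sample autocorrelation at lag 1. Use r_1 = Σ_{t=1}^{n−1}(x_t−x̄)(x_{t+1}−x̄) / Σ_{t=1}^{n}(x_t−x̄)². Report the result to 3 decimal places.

-0.317

Mean x̄ = (4.1 + 20.5 + 10.3 + 10.0 + 5.6 + 8.4 + 11.1 + 10.4)/8 = 10.0500
Deviations from mean: -5.9500, 10.4500, 0.2500, -0.0500, -4.4500, -1.6500, 1.0500, 0.3500
Σ(x_t−x̄)(x_{t+1}−x̄) = (-62.1775) + (2.6125) + (-0.0125) + (0.2225) + (7.3425) + (-1.7325) + (0.3675) = -53.3775
Denominator Σ(x_t−x̄)² = 168.4200
r_1 = -53.3775 / 168.4200 = -0.317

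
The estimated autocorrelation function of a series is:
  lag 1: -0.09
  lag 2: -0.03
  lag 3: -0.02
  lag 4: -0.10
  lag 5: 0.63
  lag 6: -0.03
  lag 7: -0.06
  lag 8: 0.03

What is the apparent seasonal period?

5

The largest autocorrelation is r_5 = 0.63; the remaining lags stay at or below 0.03.
The dominant spike at lag 5 indicates a seasonal period of 5.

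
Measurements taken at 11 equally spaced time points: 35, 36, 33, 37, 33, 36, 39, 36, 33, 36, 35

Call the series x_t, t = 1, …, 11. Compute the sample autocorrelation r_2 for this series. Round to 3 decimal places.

Mean x̄ = (35 + 36 + 33 + 37 + 33 + 36 + 39 + 36 + 33 + 36 + 35)/11 = 35.3636
Numerator Σ_{t=1}^{9}(x_t−x̄)(x_{t+2}−x̄) = -6.9917
Denominator Σ(x_t−x̄)² = 34.5455
r_2 = -6.9917 / 34.5455 = -0.202

-0.202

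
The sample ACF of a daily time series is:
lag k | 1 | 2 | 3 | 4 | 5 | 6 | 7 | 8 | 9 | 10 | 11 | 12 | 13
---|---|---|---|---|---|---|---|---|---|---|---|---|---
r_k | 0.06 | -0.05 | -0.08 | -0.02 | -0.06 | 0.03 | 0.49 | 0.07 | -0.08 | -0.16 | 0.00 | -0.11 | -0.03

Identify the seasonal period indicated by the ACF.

7

The largest autocorrelation is r_7 = 0.49; the remaining lags stay at or below 0.07.
The dominant spike at lag 7 indicates a seasonal period of 7.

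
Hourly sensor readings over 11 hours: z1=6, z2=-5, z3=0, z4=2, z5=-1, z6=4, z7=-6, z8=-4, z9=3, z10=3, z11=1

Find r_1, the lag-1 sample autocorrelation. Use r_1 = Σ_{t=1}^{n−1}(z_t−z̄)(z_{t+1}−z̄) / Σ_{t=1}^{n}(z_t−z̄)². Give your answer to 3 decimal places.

-0.230

Mean z̄ = (6 − 5 + 0 + 2 − 1 + 4 − 6 − 4 + 3 + 3 + 1)/11 = 0.2727
Numerator Σ_{t=1}^{10}(z_t−z̄)(z_{t+1}−z̄) = -34.9835
Denominator Σ(z_t−z̄)² = 152.1818
r_1 = -34.9835 / 152.1818 = -0.230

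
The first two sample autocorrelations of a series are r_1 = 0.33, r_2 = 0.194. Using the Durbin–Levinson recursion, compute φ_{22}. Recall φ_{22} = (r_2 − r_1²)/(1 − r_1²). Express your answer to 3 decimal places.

0.095

φ_{22} = (r_2 − r_1²) / (1 − r_1²)
r_1² = (0.33)² = 0.1089
Numerator = 0.194 − 0.1089 = 0.0851; denominator = 1 − 0.1089 = 0.8911
φ_{22} = 0.0851 / 0.8911 = 0.095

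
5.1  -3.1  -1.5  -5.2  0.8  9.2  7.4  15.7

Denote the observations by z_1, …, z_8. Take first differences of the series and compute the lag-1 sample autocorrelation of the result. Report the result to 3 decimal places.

-0.159

First differences Δz: -8.2, 1.6, -3.7, 6.0, 8.4, -1.8, 8.3
Mean of differences = 1.5143
Numerator Σ(Δz_t−Δz̄)(Δz_{t+1}−Δz̄) = -39.0931
Denominator Σ(Δz_t−Δz̄)² = 246.1286
r_1(Δz) = -39.0931 / 246.1286 = -0.159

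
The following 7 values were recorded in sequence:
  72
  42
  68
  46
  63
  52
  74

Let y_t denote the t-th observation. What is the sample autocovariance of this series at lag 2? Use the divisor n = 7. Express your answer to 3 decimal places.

Mean ȳ = (72 + 42 + 68 + 46 + 63 + 52 + 74)/7 = 59.5714
Deviations: 12.4286, -17.5714, 8.4286, -13.5714, 3.4286, -7.5714, 14.4286
Σ_{t=1}^{5}(y_t−ȳ)(y_{t+2}−ȳ) = 524.3469
γ_2 = 524.3469 / 7 = 74.907

74.907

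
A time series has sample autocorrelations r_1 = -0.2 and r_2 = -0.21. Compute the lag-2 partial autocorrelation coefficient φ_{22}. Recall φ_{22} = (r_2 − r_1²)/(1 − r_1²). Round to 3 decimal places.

-0.260

φ_{22} = (r_2 − r_1²) / (1 − r_1²)
r_1² = (-0.2)² = 0.04
Numerator = -0.21 − 0.0400 = -0.2500; denominator = 1 − 0.0400 = 0.9600
φ_{22} = -0.2500 / 0.9600 = -0.260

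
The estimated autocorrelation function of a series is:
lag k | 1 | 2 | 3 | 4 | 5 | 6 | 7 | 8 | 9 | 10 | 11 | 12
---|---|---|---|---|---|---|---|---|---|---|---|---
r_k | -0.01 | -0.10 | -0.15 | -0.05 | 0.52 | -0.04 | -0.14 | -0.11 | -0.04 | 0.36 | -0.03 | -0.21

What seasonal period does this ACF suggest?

The largest autocorrelation is r_5 = 0.52, with a weaker echo at lag 10 (0.36); the remaining lags stay at or below -0.01.
The dominant spike at lag 5 indicates a seasonal period of 5.

5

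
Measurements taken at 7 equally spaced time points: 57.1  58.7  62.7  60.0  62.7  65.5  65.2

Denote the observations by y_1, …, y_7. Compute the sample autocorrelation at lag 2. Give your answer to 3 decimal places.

-0.024

Mean ȳ = (57.1 + 58.7 + 62.7 + 60.0 + 62.7 + 65.5 + 65.2)/7 = 61.7000
Deviations from mean: -4.6000, -3.0000, 1.0000, -1.7000, 1.0000, 3.8000, 3.5000
Numerator Σ_{t=1}^{5}(y_t−ȳ)(y_{t+2}−ȳ) = -1.4600
Denominator Σ(y_t−ȳ)² = 61.7400
r_2 = -1.4600 / 61.7400 = -0.024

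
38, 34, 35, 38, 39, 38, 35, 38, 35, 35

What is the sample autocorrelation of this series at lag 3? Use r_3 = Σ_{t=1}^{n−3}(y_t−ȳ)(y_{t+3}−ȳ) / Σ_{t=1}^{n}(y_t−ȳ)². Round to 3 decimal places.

Mean ȳ = (38 + 34 + 35 + 38 + 39 + 38 + 35 + 38 + 35 + 35)/10 = 36.5000
Numerator Σ_{t=1}^{7}(y_t−ȳ)(y_{t+3}−ȳ) = -4.7500
Denominator Σ(y_t−ȳ)² = 30.5000
r_3 = -4.7500 / 30.5000 = -0.156

-0.156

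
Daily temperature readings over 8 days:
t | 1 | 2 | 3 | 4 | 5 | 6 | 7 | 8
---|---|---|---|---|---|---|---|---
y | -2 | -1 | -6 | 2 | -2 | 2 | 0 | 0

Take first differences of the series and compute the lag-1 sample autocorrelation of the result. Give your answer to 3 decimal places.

-0.808

First differences Δy: 1, -5, 8, -4, 4, -2, 0
Mean of differences = 0.2857
Numerator Σ(Δy_t−Δȳ)(Δy_{t+1}−Δȳ) = -101.3673
Denominator Σ(Δy_t−Δȳ)² = 125.4286
r_1(Δy) = -101.3673 / 125.4286 = -0.808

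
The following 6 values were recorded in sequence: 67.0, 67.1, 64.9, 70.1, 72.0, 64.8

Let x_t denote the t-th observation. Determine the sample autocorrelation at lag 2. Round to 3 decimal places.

Mean x̄ = (67.0 + 67.1 + 64.9 + 70.1 + 72.0 + 64.8)/6 = 67.6500
Deviations from mean: -0.6500, -0.5500, -2.7500, 2.4500, 4.3500, -2.8500
Numerator Σ_{t=1}^{4}(x_t−x̄)(x_{t+2}−x̄) = -18.5050
Denominator Σ(x_t−x̄)² = 41.3350
r_2 = -18.5050 / 41.3350 = -0.448

-0.448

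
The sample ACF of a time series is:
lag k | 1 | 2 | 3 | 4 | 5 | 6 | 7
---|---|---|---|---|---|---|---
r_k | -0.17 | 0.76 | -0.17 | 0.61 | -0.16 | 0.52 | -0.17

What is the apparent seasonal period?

2

The largest autocorrelation is r_2 = 0.76, with weaker echoes at lags 4 (0.61) and 6 (0.52); the remaining lags stay at or below -0.16.
The dominant spike at lag 2 indicates a seasonal period of 2.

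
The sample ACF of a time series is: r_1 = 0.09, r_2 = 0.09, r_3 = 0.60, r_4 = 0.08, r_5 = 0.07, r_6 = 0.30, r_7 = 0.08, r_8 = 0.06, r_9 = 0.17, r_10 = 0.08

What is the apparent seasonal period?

The largest autocorrelation is r_3 = 0.60, with weaker echoes at lags 6 (0.30) and 9 (0.17); the remaining lags stay at or below 0.09.
The dominant spike at lag 3 indicates a seasonal period of 3.

3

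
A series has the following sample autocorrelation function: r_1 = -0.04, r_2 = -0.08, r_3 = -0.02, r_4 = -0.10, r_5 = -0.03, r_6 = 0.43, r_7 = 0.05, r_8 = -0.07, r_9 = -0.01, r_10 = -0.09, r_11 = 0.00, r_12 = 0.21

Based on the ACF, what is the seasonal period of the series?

6

The largest autocorrelation is r_6 = 0.43, with a weaker echo at lag 12 (0.21); the remaining lags stay at or below 0.05.
The dominant spike at lag 6 indicates a seasonal period of 6.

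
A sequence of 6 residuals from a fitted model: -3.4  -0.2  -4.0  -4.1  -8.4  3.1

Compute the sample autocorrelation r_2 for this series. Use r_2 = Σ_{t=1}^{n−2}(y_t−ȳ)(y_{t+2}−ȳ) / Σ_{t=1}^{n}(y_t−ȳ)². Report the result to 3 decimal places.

Mean ȳ = (-3.4 − 0.2 − 4.0 − 4.1 − 8.4 + 3.1)/6 = -2.8333
Deviations from mean: -0.5667, 2.6333, -1.1667, -1.2667, -5.5667, 5.9333
Σ(y_t−ȳ)(y_{t+2}−ȳ) = (0.6611) + (-3.3356) + (6.4944) + (-7.5156) = -3.6956
Denominator Σ(y_t−ȳ)² = 76.4133
r_2 = -3.6956 / 76.4133 = -0.048

-0.048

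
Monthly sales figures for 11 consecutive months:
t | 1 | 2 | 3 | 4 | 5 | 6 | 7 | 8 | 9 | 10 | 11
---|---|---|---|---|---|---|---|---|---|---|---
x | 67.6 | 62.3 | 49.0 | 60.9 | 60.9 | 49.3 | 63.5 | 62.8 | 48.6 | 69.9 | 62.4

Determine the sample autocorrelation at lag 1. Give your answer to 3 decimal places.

-0.323

Mean x̄ = (67.6 + 62.3 + 49.0 + 60.9 + 60.9 + 49.3 + 63.5 + 62.8 + 48.6 + 69.9 + 62.4)/11 = 59.7455
Numerator Σ_{t=1}^{10}(x_t−x̄)(x_{t+1}−x̄) = -178.5330
Denominator Σ(x_t−x̄)² = 553.2673
r_1 = -178.5330 / 553.2673 = -0.323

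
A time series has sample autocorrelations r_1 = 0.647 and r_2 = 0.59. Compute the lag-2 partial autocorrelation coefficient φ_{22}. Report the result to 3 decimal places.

0.295

φ_{22} = (r_2 − r_1²) / (1 − r_1²)
r_1² = (0.647)² = 0.418609
Numerator = 0.59 − 0.4186 = 0.1714; denominator = 1 − 0.4186 = 0.5814
φ_{22} = 0.1714 / 0.5814 = 0.295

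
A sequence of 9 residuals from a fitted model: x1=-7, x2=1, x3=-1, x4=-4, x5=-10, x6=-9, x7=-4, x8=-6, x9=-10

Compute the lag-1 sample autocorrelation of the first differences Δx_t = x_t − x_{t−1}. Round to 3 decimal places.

First differences Δx: 8, -2, -3, -6, 1, 5, -2, -4
Mean of differences = -0.3750
Numerator Σ(Δx_t−Δx̄)(Δx_{t+1}−Δx̄) = 2.2344
Denominator Σ(Δx_t−Δx̄)² = 157.8750
r_1(Δx) = 2.2344 / 157.8750 = 0.014

0.014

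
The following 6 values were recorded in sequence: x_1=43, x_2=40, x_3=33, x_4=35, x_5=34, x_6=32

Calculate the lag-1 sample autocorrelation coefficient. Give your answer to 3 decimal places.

0.309

Mean x̄ = (43 + 40 + 33 + 35 + 34 + 32)/6 = 36.1667
Deviations from mean: 6.8333, 3.8333, -3.1667, -1.1667, -2.1667, -4.1667
Σ(x_t−x̄)(x_{t+1}−x̄) = (26.1944) + (-12.1389) + (3.6944) + (2.5278) + (9.0278) = 29.3056
Denominator Σ(x_t−x̄)² = 94.8333
r_1 = 29.3056 / 94.8333 = 0.309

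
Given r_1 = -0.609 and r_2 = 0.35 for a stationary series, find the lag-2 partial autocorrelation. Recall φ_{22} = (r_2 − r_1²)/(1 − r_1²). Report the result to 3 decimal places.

φ_{22} = (r_2 − r_1²) / (1 − r_1²)
r_1² = (-0.609)² = 0.370881
Numerator = 0.35 − 0.3709 = -0.0209; denominator = 1 − 0.3709 = 0.6291
φ_{22} = -0.0209 / 0.6291 = -0.033

-0.033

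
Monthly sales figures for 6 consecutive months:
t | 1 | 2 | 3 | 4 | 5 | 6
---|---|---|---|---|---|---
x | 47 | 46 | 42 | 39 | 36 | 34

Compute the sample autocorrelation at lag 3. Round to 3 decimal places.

-0.318

Mean x̄ = (47 + 46 + 42 + 39 + 36 + 34)/6 = 40.6667
Deviations from mean: 6.3333, 5.3333, 1.3333, -1.6667, -4.6667, -6.6667
Numerator Σ_{t=1}^{3}(x_t−x̄)(x_{t+3}−x̄) = -44.3333
Denominator Σ(x_t−x̄)² = 139.3333
r_3 = -44.3333 / 139.3333 = -0.318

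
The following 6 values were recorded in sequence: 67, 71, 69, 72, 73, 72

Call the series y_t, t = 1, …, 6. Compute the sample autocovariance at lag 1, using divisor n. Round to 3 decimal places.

Mean ȳ = (67 + 71 + 69 + 72 + 73 + 72)/6 = 70.6667
Σ_{t=1}^{5}(y_t−ȳ)(y_{t+1}−ȳ) = 2.2222
γ_1 = 2.2222 / 6 = 0.370

0.370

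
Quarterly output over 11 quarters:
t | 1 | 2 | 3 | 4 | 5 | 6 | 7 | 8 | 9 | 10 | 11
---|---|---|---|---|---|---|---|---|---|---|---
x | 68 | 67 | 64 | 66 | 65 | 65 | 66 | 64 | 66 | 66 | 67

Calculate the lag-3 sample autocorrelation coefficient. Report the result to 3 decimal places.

Mean x̄ = (68 + 67 + 64 + 66 + 65 + 65 + 66 + 64 + 66 + 66 + 67)/11 = 65.8182
Numerator Σ_{t=1}^{8}(x_t−x̄)(x_{t+3}−x̄) = 0.1736
Denominator Σ(x_t−x̄)² = 15.6364
r_3 = 0.1736 / 15.6364 = 0.011

0.011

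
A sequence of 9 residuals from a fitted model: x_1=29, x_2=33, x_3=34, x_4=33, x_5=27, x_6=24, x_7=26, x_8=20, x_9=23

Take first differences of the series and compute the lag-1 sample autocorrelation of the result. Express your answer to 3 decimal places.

-0.180

First differences Δx: 4, 1, -1, -6, -3, 2, -6, 3
Mean of differences = -0.7500
Numerator Σ(Δx_t−Δx̄)(Δx_{t+1}−Δx̄) = -19.3125
Denominator Σ(Δx_t−Δx̄)² = 107.5000
r_1(Δx) = -19.3125 / 107.5000 = -0.180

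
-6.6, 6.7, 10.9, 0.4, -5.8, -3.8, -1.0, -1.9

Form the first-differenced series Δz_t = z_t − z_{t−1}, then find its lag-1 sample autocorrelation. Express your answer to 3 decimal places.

First differences Δz: 13.3, 4.2, -10.5, -6.2, 2.0, 2.8, -0.9
Mean of differences = 0.6714
Numerator Σ(Δz_t−Δz̄)(Δz_{t+1}−Δz̄) = 72.2592
Denominator Σ(Δz_t−Δz̄)² = 352.7143
r_1(Δz) = 72.2592 / 352.7143 = 0.205

0.205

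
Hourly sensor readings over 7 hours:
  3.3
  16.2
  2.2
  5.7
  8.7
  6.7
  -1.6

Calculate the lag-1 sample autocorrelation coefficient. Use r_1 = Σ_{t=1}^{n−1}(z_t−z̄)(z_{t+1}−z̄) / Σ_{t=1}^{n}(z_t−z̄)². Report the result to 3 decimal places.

-0.357

Mean z̄ = (3.3 + 16.2 + 2.2 + 5.7 + 8.7 + 6.7 − 1.6)/7 = 5.8857
Deviations from mean: -2.5857, 10.3143, -3.6857, -0.1857, 2.8143, 0.8143, -7.4857
Numerator Σ_{t=1}^{6}(z_t−z̄)(z_{t+1}−z̄) = -68.3273
Denominator Σ(z_t−z̄)² = 191.3086
r_1 = -68.3273 / 191.3086 = -0.357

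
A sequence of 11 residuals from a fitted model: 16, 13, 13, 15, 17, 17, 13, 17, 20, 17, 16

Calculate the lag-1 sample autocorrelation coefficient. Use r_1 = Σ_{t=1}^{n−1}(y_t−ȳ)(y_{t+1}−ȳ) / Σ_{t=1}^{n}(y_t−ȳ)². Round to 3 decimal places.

0.286

Mean ȳ = (16 + 13 + 13 + 15 + 17 + 17 + 13 + 17 + 20 + 17 + 16)/11 = 15.8182
Numerator Σ_{t=1}^{10}(y_t−ȳ)(y_{t+1}−ȳ) = 13.6033
Denominator Σ(y_t−ȳ)² = 47.6364
r_1 = 13.6033 / 47.6364 = 0.286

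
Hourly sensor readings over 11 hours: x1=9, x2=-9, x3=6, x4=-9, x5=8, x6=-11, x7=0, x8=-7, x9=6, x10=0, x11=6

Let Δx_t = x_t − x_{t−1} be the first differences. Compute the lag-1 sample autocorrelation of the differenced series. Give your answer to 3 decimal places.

First differences Δx: -18, 15, -15, 17, -19, 11, -7, 13, -6, 6
Mean of differences = -0.3000
Numerator Σ(Δx_t−Δx̄)(Δx_{t+1}−Δx̄) = -1561.3900
Denominator Σ(Δx_t−Δx̄)² = 1834.1000
r_1(Δx) = -1561.3900 / 1834.1000 = -0.851

-0.851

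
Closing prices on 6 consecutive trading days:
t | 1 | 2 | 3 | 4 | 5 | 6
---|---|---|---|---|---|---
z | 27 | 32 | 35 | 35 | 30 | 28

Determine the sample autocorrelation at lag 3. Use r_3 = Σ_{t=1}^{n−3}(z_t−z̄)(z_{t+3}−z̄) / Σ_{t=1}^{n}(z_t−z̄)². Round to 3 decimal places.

-0.494

Mean z̄ = (27 + 32 + 35 + 35 + 30 + 28)/6 = 31.1667
Deviations from mean: -4.1667, 0.8333, 3.8333, 3.8333, -1.1667, -3.1667
Σ(z_t−z̄)(z_{t+3}−z̄) = (-15.9722) + (-0.9722) + (-12.1389) = -29.0833
Denominator Σ(z_t−z̄)² = 58.8333
r_3 = -29.0833 / 58.8333 = -0.494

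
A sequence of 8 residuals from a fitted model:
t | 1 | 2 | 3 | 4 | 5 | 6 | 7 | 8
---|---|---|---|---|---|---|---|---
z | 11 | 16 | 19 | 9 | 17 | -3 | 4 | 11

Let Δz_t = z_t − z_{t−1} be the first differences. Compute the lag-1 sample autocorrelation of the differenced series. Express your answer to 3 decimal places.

First differences Δz: 5, 3, -10, 8, -20, 7, 7
Mean of differences = 0.0000
Numerator Σ(Δz_t−Δz̄)(Δz_{t+1}−Δz̄) = -346.0000
Denominator Σ(Δz_t−Δz̄)² = 696.0000
r_1(Δz) = -346.0000 / 696.0000 = -0.497

-0.497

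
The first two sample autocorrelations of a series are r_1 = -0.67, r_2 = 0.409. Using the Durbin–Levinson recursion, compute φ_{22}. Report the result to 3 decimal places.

-0.072

φ_{22} = (r_2 − r_1²) / (1 − r_1²)
r_1² = (-0.67)² = 0.4489
Numerator = 0.409 − 0.4489 = -0.0399; denominator = 1 − 0.4489 = 0.5511
φ_{22} = -0.0399 / 0.5511 = -0.072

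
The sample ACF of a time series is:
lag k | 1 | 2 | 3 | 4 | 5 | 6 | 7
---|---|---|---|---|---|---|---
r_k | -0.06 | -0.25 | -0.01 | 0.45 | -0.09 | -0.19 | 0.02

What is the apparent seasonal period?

The largest autocorrelation is r_4 = 0.45; the remaining lags stay at or below 0.02.
The dominant spike at lag 4 indicates a seasonal period of 4.

4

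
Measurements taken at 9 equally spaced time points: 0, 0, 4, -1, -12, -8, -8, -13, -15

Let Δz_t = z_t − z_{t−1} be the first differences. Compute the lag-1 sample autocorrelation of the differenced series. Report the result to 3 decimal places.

First differences Δz: 0, 4, -5, -11, 4, 0, -5, -2
Mean of differences = -1.8750
Numerator Σ(Δz_t−Δz̄)(Δz_{t+1}−Δz̄) = -26.8906
Denominator Σ(Δz_t−Δz̄)² = 178.8750
r_1(Δz) = -26.8906 / 178.8750 = -0.150

-0.150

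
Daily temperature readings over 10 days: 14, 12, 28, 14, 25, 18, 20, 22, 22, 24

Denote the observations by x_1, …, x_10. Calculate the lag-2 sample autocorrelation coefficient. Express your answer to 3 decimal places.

Mean x̄ = (14 + 12 + 28 + 14 + 25 + 18 + 20 + 22 + 22 + 24)/10 = 19.9000
Numerator Σ_{t=1}^{8}(x_t−x̄)(x_{t+2}−x̄) = 56.6800
Denominator Σ(x_t−x̄)² = 252.9000
r_2 = 56.6800 / 252.9000 = 0.224

0.224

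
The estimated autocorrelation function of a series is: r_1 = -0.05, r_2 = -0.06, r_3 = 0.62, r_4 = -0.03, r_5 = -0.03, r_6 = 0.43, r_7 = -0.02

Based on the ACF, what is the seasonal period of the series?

The largest autocorrelation is r_3 = 0.62, with a weaker echo at lag 6 (0.43); the remaining lags stay at or below -0.02.
The dominant spike at lag 3 indicates a seasonal period of 3.

3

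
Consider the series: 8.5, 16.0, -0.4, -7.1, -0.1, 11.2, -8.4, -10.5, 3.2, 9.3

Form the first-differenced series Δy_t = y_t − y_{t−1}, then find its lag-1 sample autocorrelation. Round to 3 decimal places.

First differences Δy: 7.5, -16.4, -6.7, 7.0, 11.3, -19.6, -2.1, 13.7, 6.1
Mean of differences = 0.0889
Numerator Σ(Δy_t−Δȳ)(Δy_{t+1}−Δȳ) = -105.3101
Denominator Σ(Δy_t−Δȳ)² = 1160.1889
r_1(Δy) = -105.3101 / 1160.1889 = -0.091

-0.091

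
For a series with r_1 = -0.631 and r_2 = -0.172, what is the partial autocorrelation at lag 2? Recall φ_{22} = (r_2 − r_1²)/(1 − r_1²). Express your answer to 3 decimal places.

φ_{22} = (r_2 − r_1²) / (1 − r_1²)
r_1² = (-0.631)² = 0.398161
Numerator = -0.172 − 0.3982 = -0.5702; denominator = 1 − 0.3982 = 0.6018
φ_{22} = -0.5702 / 0.6018 = -0.947

-0.947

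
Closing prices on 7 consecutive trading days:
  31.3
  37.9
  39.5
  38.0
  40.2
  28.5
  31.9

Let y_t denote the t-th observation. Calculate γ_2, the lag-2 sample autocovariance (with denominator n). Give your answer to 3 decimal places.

Mean ȳ = (31.3 + 37.9 + 39.5 + 38.0 + 40.2 + 28.5 + 31.9)/7 = 35.3286
Σ_{t=1}^{5}(y_t−ȳ)(y_{t+2}−ȳ) = -24.5588
γ_2 = -24.5588 / 7 = -3.508

-3.508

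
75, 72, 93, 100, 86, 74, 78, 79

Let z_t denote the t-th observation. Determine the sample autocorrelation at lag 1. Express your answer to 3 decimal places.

0.344

Mean z̄ = (75 + 72 + 93 + 100 + 86 + 74 + 78 + 79)/8 = 82.1250
Σ(z_t−z̄)(z_{t+1}−z̄) = (72.1406) + (-110.1094) + (194.3906) + (69.2656) + (-31.4844) + (33.5156) + (12.8906) = 240.6094
Denominator Σ(z_t−z̄)² = 698.8750
r_1 = 240.6094 / 698.8750 = 0.344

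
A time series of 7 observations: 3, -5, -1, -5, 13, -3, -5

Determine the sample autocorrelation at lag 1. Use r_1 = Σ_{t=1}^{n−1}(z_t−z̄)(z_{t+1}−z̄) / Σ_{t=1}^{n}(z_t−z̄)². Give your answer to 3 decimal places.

Mean z̄ = (3 − 5 − 1 − 5 + 13 − 3 − 5)/7 = -0.4286
Deviations from mean: 3.4286, -4.5714, -0.5714, -4.5714, 13.4286, -2.5714, -4.5714
Σ(z_t−z̄)(z_{t+1}−z̄) = (-15.6735) + (2.6122) + (2.6122) + (-61.3878) + (-34.5306) + (11.7551) = -94.6122
Denominator Σ(z_t−z̄)² = 261.7143
r_1 = -94.6122 / 261.7143 = -0.362

-0.362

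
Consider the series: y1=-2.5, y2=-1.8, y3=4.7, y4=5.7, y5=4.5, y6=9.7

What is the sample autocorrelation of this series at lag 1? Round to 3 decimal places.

Mean ȳ = (-2.5 − 1.8 + 4.7 + 5.7 + 4.5 + 9.7)/6 = 3.3833
Deviations from mean: -5.8833, -5.1833, 1.3167, 2.3167, 1.1167, 6.3167
Σ(y_t−ȳ)(y_{t+1}−ȳ) = (30.4953) + (-6.8247) + (3.0503) + (2.5869) + (7.0536) = 36.3614
Denominator Σ(y_t−ȳ)² = 109.7283
r_1 = 36.3614 / 109.7283 = 0.331

0.331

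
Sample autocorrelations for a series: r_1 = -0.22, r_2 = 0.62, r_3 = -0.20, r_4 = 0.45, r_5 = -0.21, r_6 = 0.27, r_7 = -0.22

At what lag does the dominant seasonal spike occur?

2

The largest autocorrelation is r_2 = 0.62, with weaker echoes at lags 4 (0.45) and 6 (0.27); the remaining lags stay at or below -0.20.
The dominant spike at lag 2 indicates a seasonal period of 2.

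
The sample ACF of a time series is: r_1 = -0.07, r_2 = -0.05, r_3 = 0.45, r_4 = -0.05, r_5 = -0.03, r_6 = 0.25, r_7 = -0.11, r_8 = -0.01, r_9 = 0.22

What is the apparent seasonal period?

The largest autocorrelation is r_3 = 0.45, with weaker echoes at lags 6 (0.25) and 9 (0.22); the remaining lags stay at or below -0.01.
The dominant spike at lag 3 indicates a seasonal period of 3.

3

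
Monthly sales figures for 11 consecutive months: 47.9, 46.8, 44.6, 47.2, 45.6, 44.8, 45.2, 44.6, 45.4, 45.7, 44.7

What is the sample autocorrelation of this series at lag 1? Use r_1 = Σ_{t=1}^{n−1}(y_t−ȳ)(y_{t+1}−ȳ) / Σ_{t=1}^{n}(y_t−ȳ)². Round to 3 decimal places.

Mean ȳ = (47.9 + 46.8 + 44.6 + 47.2 + 45.6 + 44.8 + 45.2 + 44.6 + 45.4 + 45.7 + 44.7)/11 = 45.6818
Numerator Σ_{t=1}^{10}(y_t−ȳ)(y_{t+1}−ȳ) = 0.8042
Denominator Σ(y_t−ȳ)² = 12.8764
r_1 = 0.8042 / 12.8764 = 0.062

0.062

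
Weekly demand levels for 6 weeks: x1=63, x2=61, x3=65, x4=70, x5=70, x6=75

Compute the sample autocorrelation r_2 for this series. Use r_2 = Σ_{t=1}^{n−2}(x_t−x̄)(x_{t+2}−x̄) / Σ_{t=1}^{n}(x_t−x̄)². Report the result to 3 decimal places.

Mean x̄ = (63 + 61 + 65 + 70 + 70 + 75)/6 = 67.3333
Deviations from mean: -4.3333, -6.3333, -2.3333, 2.6667, 2.6667, 7.6667
Σ(x_t−x̄)(x_{t+2}−x̄) = (10.1111) + (-16.8889) + (-6.2222) + (20.4444) = 7.4444
Denominator Σ(x_t−x̄)² = 137.3333
r_2 = 7.4444 / 137.3333 = 0.054

0.054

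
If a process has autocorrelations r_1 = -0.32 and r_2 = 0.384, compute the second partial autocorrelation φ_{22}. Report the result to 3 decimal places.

φ_{22} = (r_2 − r_1²) / (1 − r_1²)
r_1² = (-0.32)² = 0.1024
Numerator = 0.384 − 0.1024 = 0.2816; denominator = 1 − 0.1024 = 0.8976
φ_{22} = 0.2816 / 0.8976 = 0.314

0.314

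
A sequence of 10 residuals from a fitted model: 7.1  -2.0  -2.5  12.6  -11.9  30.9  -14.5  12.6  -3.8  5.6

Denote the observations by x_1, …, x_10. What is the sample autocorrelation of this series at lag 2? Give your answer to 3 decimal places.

0.587

Mean x̄ = (7.1 − 2.0 − 2.5 + 12.6 − 11.9 + 30.9 − 14.5 + 12.6 − 3.8 + 5.6)/10 = 3.4100
Numerator Σ_{t=1}^{8}(x_t−x̄)(x_{t+2}−x̄) = 947.6818
Denominator Σ(x_t−x̄)² = 1614.3690
r_2 = 947.6818 / 1614.3690 = 0.587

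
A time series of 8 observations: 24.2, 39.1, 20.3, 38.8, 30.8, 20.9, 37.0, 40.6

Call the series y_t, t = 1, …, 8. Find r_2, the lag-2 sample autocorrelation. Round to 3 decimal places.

Mean ȳ = (24.2 + 39.1 + 20.3 + 38.8 + 30.8 + 20.9 + 37.0 + 40.6)/8 = 31.4625
Deviations from mean: -7.2625, 7.6375, -11.1625, 7.3375, -0.6625, -10.5625, 5.5375, 9.1375
Numerator Σ_{t=1}^{6}(y_t−ȳ)(y_{t+2}−ȳ) = -33.1828
Denominator Σ(y_t−ȳ)² = 515.6788
r_2 = -33.1828 / 515.6788 = -0.064

-0.064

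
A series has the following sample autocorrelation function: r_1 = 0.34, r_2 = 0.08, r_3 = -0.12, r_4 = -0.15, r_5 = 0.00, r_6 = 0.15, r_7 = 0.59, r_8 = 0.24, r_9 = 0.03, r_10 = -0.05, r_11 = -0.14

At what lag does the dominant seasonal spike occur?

7

The largest autocorrelation is r_7 = 0.59; the remaining lags stay at or below 0.34. The elevated value at lag 1 (0.34), dropping to 0.08 at lag 2, reflects decaying short-term dependence rather than seasonality.
The dominant spike at lag 7 indicates a seasonal period of 7.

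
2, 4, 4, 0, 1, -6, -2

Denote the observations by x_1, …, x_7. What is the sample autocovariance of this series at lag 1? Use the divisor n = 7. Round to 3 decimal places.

4.076

Mean x̄ = (2 + 4 + 4 + 0 + 1 − 6 − 2)/7 = 0.4286
Deviations: 1.5714, 3.5714, 3.5714, -0.4286, 0.5714, -6.4286, -2.4286
Σ_{t=1}^{6}(x_t−x̄)(x_{t+1}−x̄) = 28.5306
γ_1 = 28.5306 / 7 = 4.076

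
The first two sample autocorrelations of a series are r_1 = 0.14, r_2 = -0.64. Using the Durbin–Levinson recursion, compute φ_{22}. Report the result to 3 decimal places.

-0.673

φ_{22} = (r_2 − r_1²) / (1 − r_1²)
r_1² = (0.14)² = 0.0196
Numerator = -0.64 − 0.0196 = -0.6596; denominator = 1 − 0.0196 = 0.9804
φ_{22} = -0.6596 / 0.9804 = -0.673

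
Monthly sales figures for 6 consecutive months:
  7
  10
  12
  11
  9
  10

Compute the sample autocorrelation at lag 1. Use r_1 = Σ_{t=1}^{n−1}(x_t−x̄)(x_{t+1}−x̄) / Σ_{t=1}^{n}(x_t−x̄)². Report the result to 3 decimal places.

0.088

Mean x̄ = (7 + 10 + 12 + 11 + 9 + 10)/6 = 9.8333
Deviations from mean: -2.8333, 0.1667, 2.1667, 1.1667, -0.8333, 0.1667
Numerator Σ_{t=1}^{5}(x_t−x̄)(x_{t+1}−x̄) = 1.3056
Denominator Σ(x_t−x̄)² = 14.8333
r_1 = 1.3056 / 14.8333 = 0.088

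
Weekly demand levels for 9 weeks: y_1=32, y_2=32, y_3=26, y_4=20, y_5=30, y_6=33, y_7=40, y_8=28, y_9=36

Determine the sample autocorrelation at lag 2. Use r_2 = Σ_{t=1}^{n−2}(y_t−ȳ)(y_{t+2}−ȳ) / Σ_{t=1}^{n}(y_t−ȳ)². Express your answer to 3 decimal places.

Mean ȳ = (32 + 32 + 26 + 20 + 30 + 33 + 40 + 28 + 36)/9 = 30.7778
Σ(y_t−ȳ)(y_{t+2}−ȳ) = (-5.8395) + (-13.1728) + (3.7160) + (-23.9506) + (-7.1728) + (-6.1728) + (48.1605) = -4.4321
Denominator Σ(y_t−ȳ)² = 267.5556
r_2 = -4.4321 / 267.5556 = -0.017

-0.017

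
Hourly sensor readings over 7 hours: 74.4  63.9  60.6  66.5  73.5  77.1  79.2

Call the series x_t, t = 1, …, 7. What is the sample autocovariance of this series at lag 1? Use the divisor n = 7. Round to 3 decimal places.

21.001

Mean x̄ = (74.4 + 63.9 + 60.6 + 66.5 + 73.5 + 77.1 + 79.2)/7 = 70.7429
Deviations: 3.6571, -6.8429, -10.1429, -4.2429, 2.7571, 6.3571, 8.4571
Σ_{t=1}^{6}(x_t−x̄)(x_{t+1}−x̄) = 147.0082
γ_1 = 147.0082 / 7 = 21.001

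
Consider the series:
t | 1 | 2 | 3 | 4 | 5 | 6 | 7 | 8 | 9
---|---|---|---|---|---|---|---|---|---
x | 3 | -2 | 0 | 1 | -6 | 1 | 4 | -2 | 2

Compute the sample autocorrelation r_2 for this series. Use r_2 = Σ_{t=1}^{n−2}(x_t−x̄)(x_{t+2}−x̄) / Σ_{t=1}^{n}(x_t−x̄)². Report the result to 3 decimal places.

-0.254

Mean x̄ = (3 − 2 + 0 + 1 − 6 + 1 + 4 − 2 + 2)/9 = 0.1111
Numerator Σ_{t=1}^{7}(x_t−x̄)(x_{t+2}−x̄) = -19.0247
Denominator Σ(x_t−x̄)² = 74.8889
r_2 = -19.0247 / 74.8889 = -0.254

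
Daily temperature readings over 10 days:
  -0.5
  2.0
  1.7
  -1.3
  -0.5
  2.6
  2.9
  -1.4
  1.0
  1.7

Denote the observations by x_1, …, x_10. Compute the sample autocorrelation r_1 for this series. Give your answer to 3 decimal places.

-0.132

Mean x̄ = (-0.5 + 2.0 + 1.7 − 1.3 − 0.5 + 2.6 + 2.9 − 1.4 + 1.0 + 1.7)/10 = 0.8200
Numerator Σ_{t=1}^{9}(x_t−x̄)(x_{t+1}−x̄) = -3.0924
Denominator Σ(x_t−x̄)² = 23.3760
r_1 = -3.0924 / 23.3760 = -0.132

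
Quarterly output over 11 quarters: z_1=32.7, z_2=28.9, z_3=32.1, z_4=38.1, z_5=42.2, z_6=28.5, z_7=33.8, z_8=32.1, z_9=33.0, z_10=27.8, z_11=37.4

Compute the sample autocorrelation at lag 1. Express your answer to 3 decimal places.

-0.109

Mean z̄ = (32.7 + 28.9 + 32.1 + 38.1 + 42.2 + 28.5 + 33.8 + 32.1 + 33.0 + 27.8 + 37.4)/11 = 33.3273
Numerator Σ_{t=1}^{10}(z_t−z̄)(z_{t+1}−z̄) = -21.2935
Denominator Σ(z_t−z̄)² = 195.2818
r_1 = -21.2935 / 195.2818 = -0.109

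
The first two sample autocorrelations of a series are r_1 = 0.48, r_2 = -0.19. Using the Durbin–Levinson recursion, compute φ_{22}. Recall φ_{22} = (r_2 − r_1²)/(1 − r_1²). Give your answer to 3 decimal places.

φ_{22} = (r_2 − r_1²) / (1 − r_1²)
r_1² = (0.48)² = 0.2304
Numerator = -0.19 − 0.2304 = -0.4204; denominator = 1 − 0.2304 = 0.7696
φ_{22} = -0.4204 / 0.7696 = -0.546

-0.546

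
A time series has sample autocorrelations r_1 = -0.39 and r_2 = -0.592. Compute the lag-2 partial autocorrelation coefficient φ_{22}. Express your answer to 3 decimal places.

φ_{22} = (r_2 − r_1²) / (1 − r_1²)
r_1² = (-0.39)² = 0.1521
Numerator = -0.592 − 0.1521 = -0.7441; denominator = 1 − 0.1521 = 0.8479
φ_{22} = -0.7441 / 0.8479 = -0.878

-0.878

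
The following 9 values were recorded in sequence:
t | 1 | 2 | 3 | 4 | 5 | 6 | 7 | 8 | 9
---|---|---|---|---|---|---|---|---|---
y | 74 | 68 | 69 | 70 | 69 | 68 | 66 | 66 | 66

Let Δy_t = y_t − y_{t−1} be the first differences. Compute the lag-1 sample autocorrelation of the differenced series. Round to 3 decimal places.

-0.167

First differences Δy: -6, 1, 1, -1, -1, -2, 0, 0
Mean of differences = -1.0000
Numerator Σ(Δy_t−Δȳ)(Δy_{t+1}−Δȳ) = -6.0000
Denominator Σ(Δy_t−Δȳ)² = 36.0000
r_1(Δy) = -6.0000 / 36.0000 = -0.167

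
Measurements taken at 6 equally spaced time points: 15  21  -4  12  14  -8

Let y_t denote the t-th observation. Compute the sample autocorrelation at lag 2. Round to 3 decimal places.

-0.247

Mean ȳ = (15 + 21 − 4 + 12 + 14 − 8)/6 = 8.3333
Deviations from mean: 6.6667, 12.6667, -12.3333, 3.6667, 5.6667, -16.3333
Σ(y_t−ȳ)(y_{t+2}−ȳ) = (-82.2222) + (46.4444) + (-69.8889) + (-59.8889) = -165.5556
Denominator Σ(y_t−ȳ)² = 669.3333
r_2 = -165.5556 / 669.3333 = -0.247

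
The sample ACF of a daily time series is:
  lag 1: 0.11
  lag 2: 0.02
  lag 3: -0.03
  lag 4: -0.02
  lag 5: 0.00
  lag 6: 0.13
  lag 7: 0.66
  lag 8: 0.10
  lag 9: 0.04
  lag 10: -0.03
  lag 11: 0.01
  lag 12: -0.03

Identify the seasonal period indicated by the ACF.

7

The largest autocorrelation is r_7 = 0.66; the remaining lags stay at or below 0.13.
The dominant spike at lag 7 indicates a seasonal period of 7.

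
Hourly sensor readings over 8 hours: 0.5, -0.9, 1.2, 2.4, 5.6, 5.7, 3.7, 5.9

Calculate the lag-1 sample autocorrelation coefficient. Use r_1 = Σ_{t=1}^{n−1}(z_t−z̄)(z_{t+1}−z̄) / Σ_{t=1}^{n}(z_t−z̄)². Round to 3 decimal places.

0.567

Mean z̄ = (0.5 − 0.9 + 1.2 + 2.4 + 5.6 + 5.7 + 3.7 + 5.9)/8 = 3.0125
Deviations from mean: -2.5125, -3.9125, -1.8125, -0.6125, 2.5875, 2.6875, 0.6875, 2.8875
Numerator Σ_{t=1}^{7}(z_t−z̄)(z_{t+1}−z̄) = 27.2336
Denominator Σ(z_t−z̄)² = 48.0088
r_1 = 27.2336 / 48.0088 = 0.567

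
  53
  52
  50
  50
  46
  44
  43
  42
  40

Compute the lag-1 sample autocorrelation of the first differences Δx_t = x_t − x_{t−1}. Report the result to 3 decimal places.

-0.394

First differences Δx: -1, -2, 0, -4, -2, -1, -1, -2
Mean of differences = -1.6250
Numerator Σ(Δx_t−Δx̄)(Δx_{t+1}−Δx̄) = -3.8906
Denominator Σ(Δx_t−Δx̄)² = 9.8750
r_1(Δx) = -3.8906 / 9.8750 = -0.394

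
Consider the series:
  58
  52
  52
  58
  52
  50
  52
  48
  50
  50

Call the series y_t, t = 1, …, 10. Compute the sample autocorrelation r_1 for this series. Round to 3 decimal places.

0.124

Mean ȳ = (58 + 52 + 52 + 58 + 52 + 50 + 52 + 48 + 50 + 50)/10 = 52.2000
Numerator Σ_{t=1}^{9}(y_t−ȳ)(y_{t+1}−ȳ) = 12.3600
Denominator Σ(y_t−ȳ)² = 99.6000
r_1 = 12.3600 / 99.6000 = 0.124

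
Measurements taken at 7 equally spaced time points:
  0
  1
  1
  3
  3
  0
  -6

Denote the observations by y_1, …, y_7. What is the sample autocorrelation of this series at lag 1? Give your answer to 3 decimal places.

Mean ȳ = (0 + 1 + 1 + 3 + 3 + 0 − 6)/7 = 0.2857
Numerator Σ_{t=1}^{6}(y_t−ȳ)(y_{t+1}−ȳ) = 10.6327
Denominator Σ(y_t−ȳ)² = 55.4286
r_1 = 10.6327 / 55.4286 = 0.192

0.192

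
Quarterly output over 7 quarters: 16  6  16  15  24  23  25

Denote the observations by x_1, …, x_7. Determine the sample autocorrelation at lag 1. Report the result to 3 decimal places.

0.370

Mean x̄ = (16 + 6 + 16 + 15 + 24 + 23 + 25)/7 = 17.8571
Deviations from mean: -1.8571, -11.8571, -1.8571, -2.8571, 6.1429, 5.1429, 7.1429
Σ(x_t−x̄)(x_{t+1}−x̄) = (22.0204) + (22.0204) + (5.3061) + (-17.5510) + (31.5918) + (36.7347) = 100.1224
Denominator Σ(x_t−x̄)² = 270.8571
r_1 = 100.1224 / 270.8571 = 0.370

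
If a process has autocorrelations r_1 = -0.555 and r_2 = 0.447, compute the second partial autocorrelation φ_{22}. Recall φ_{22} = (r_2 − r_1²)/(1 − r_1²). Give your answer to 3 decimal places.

φ_{22} = (r_2 − r_1²) / (1 − r_1²)
r_1² = (-0.555)² = 0.308025
Numerator = 0.447 − 0.3080 = 0.1390; denominator = 1 − 0.3080 = 0.6920
φ_{22} = 0.1390 / 0.6920 = 0.201

0.201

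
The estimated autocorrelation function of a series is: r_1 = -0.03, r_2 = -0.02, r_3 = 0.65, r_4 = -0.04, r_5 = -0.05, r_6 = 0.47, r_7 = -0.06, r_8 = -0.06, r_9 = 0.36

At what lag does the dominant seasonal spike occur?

The largest autocorrelation is r_3 = 0.65, with weaker echoes at lags 6 (0.47) and 9 (0.36); the remaining lags stay at or below -0.02.
The dominant spike at lag 3 indicates a seasonal period of 3.

3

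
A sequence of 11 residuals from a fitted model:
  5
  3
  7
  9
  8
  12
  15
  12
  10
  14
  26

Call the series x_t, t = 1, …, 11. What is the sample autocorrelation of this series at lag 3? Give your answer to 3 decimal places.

0.123

Mean x̄ = (5 + 3 + 7 + 9 + 8 + 12 + 15 + 12 + 10 + 14 + 26)/11 = 11.0000
Numerator Σ_{t=1}^{8}(x_t−x̄)(x_{t+3}−x̄) = 47.0000
Denominator Σ(x_t−x̄)² = 382.0000
r_3 = 47.0000 / 382.0000 = 0.123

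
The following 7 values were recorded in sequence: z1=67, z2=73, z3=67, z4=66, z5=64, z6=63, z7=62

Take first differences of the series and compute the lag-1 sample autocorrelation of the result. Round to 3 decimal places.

First differences Δz: 6, -6, -1, -2, -1, -1
Mean of differences = -0.8333
Numerator Σ(Δz_t−Δz̄)(Δz_{t+1}−Δz̄) = -34.0278
Denominator Σ(Δz_t−Δz̄)² = 74.8333
r_1(Δz) = -34.0278 / 74.8333 = -0.455

-0.455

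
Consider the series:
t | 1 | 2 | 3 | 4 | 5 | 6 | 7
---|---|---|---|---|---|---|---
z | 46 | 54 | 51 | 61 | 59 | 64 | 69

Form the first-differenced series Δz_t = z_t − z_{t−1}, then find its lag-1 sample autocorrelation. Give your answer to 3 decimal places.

-0.807

First differences Δz: 8, -3, 10, -2, 5, 5
Mean of differences = 3.8333
Numerator Σ(Δz_t−Δz̄)(Δz_{t+1}−Δz̄) = -112.0278
Denominator Σ(Δz_t−Δz̄)² = 138.8333
r_1(Δz) = -112.0278 / 138.8333 = -0.807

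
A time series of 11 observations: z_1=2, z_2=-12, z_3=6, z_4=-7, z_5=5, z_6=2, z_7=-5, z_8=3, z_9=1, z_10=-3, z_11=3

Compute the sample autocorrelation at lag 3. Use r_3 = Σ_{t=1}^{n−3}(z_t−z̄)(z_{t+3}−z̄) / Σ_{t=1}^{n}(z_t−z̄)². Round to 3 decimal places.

0.040

Mean z̄ = (2 − 12 + 6 − 7 + 5 + 2 − 5 + 3 + 1 − 3 + 3)/11 = -0.4545
Numerator Σ_{t=1}^{8}(z_t−z̄)(z_{t+3}−z̄) = 12.4711
Denominator Σ(z_t−z̄)² = 312.7273
r_3 = 12.4711 / 312.7273 = 0.040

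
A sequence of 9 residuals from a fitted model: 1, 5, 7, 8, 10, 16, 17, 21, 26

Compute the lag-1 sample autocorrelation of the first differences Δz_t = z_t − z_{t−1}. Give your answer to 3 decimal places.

First differences Δz: 4, 2, 1, 2, 6, 1, 4, 5
Mean of differences = 3.1250
Numerator Σ(Δz_t−Δz̄)(Δz_{t+1}−Δz̄) = -5.7656
Denominator Σ(Δz_t−Δz̄)² = 24.8750
r_1(Δz) = -5.7656 / 24.8750 = -0.232

-0.232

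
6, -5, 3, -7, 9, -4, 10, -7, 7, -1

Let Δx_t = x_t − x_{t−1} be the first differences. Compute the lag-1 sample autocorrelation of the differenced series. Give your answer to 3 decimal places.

First differences Δx: -11, 8, -10, 16, -13, 14, -17, 14, -8
Mean of differences = -0.7778
Numerator Σ(Δx_t−Δx̄)(Δx_{t+1}−Δx̄) = -1297.2716
Denominator Σ(Δx_t−Δx̄)² = 1449.5556
r_1(Δx) = -1297.2716 / 1449.5556 = -0.895

-0.895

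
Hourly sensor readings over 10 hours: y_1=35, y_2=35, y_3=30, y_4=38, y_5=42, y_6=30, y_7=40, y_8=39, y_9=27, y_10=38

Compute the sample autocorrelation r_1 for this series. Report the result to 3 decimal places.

-0.411

Mean ȳ = (35 + 35 + 30 + 38 + 42 + 30 + 40 + 39 + 27 + 38)/10 = 35.4000
Numerator Σ_{t=1}^{9}(y_t−ȳ)(y_{t+1}−ȳ) = -90.5600
Denominator Σ(y_t−ȳ)² = 220.4000
r_1 = -90.5600 / 220.4000 = -0.411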